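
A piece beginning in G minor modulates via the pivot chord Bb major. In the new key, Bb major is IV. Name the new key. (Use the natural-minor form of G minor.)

F major

The numeral IV denotes a major triad on scale degree 4. With Bb on degree 4, the tonic of the new key is F.
Degree 4 carries a major triad in major keys, so the destination is F major.
Check: the diatonic triads of F major are F (I), Gm (ii), Am (iii), Bb (IV), C (V), Dm (vi), Edim (vii°) — Bb major is indeed IV.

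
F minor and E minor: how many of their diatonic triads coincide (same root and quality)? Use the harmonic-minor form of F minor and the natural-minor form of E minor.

1

Diatonic triads of F minor (harmonic minor): Fm (i), Gdim (ii°), Abaug (III+), Bbm (iv), C (V), Db (VI), Edim (vii°).
Diatonic triads of E minor (natural minor): Em (i), F#dim (ii°), G (III), Am (iv), Bm (v), C (VI), D (VII).
Matching root and quality in both lists: C.
That gives 1 common triad.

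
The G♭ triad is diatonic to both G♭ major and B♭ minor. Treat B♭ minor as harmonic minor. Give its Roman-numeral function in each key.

I in G♭ major; VI in B♭ minor

The scale of G♭ major is G♭ A♭ B♭ C♭ D♭ E♭ F; G♭ is degree 1, and the triad built there (G♭-B♭-D♭) is major, so it is I.
The scale of B♭ minor (harmonic minor) is B♭ C D♭ E♭ F G♭ A; G♭ is degree 6, and the triad built there (G♭-B♭-D♭) is major, so it is VI.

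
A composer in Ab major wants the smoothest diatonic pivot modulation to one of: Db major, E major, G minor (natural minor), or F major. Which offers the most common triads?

Db major

Triads of Ab major: Ab major (I), Bb minor (ii), C minor (iii), Db major (IV), Eb major (V), F minor (vi), G diminished (vii°).
Db major shares 4: Ab, Bbm, Db, Fm.
E major shares 0: none.
G minor (natural minor) shares 2: Cm, Eb.
F major shares 0: none.
The most common triads (4) are shared with Db major.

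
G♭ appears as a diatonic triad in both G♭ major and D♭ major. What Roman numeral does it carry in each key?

The scale of G♭ major is G♭ A♭ B♭ C♭ D♭ E♭ F; G♭ is degree 1, and the triad built there (G♭-B♭-D♭) is major, so it is I.
The scale of D♭ major is D♭ E♭ F G♭ A♭ B♭ C; G♭ is degree 4, and the triad built there (G♭-B♭-D♭) is major, so it is IV.

I in G♭ major; IV in D♭ major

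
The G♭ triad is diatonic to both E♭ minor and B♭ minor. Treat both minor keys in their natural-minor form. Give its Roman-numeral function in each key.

The scale of E♭ minor (natural minor) is E♭ F G♭ A♭ B♭ C♭ D♭; G♭ is degree 3, and the triad built there (G♭-B♭-D♭) is major, so it is III.
The scale of B♭ minor (natural minor) is B♭ C D♭ E♭ F G♭ A♭; G♭ is degree 6, and the triad built there (G♭-B♭-D♭) is major, so it is VI.

III in E♭ minor; VI in B♭ minor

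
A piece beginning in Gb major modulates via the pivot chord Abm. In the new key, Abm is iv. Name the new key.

The numeral iv denotes a minor triad on scale degree 4. With Ab on degree 4, the tonic of the new key is Eb.
Degree 4 carries a minor triad in minor keys, so the destination is Eb minor.
Check: the diatonic triads of Eb minor (natural minor) are Ebm (i), Fdim (ii°), Gb (III), Abm (iv), Bbm (v), Cb (VI), Db (VII) — Abm is indeed iv.

Eb minor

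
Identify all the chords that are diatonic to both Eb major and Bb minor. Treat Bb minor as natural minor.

Triads in Eb major: Eb major (I), F minor (ii), G minor (iii), Ab major (IV), Bb major (V), C minor (vi), D diminished (vii°).
Triads in Bb minor (natural minor): Bb minor (i), C diminished (ii°), Db major (III), Eb minor (iv), F minor (v), Gb major (VI), Ab major (VII).
Shared triads with their functions: F minor (ii in Eb major, v in Bb minor); Ab major (IV in Eb major, VII in Bb minor).

Fm, Ab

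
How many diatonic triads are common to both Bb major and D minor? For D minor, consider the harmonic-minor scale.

3

Diatonic triads of Bb major: Bb (I), Cm (ii), Dm (iii), Eb (IV), F (V), Gm (vi), Adim (vii°).
Diatonic triads of D minor (harmonic minor): Dm (i), Edim (ii°), Faug (III+), Gm (iv), A (V), Bb (VI), C#dim (vii°).
Matching root and quality in both lists: Bb, Dm, Gm.
That gives 3 common triads.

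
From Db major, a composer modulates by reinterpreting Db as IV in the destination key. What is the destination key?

The numeral IV denotes a major triad on scale degree 4. With Db on degree 4, the tonic of the new key is Ab.
Degree 4 carries a major triad in major keys, so the destination is Ab major.
Check: the diatonic triads of Ab major are Ab (I), Bbm (ii), Cm (iii), Db (IV), Eb (V), Fm (vi), Gdim (vii°) — Db is indeed IV.

Ab major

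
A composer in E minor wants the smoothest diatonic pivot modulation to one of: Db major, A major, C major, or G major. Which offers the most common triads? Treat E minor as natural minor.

Triads of E minor (natural minor): Em (i), F#dim (ii°), G (III), Am (iv), Bm (v), C (VI), D (VII).
Db major shares 0: none.
A major shares 2: Bm, D.
C major shares 4: Em, G, Am, C.
G major shares 7: Em, F#dim, G, Am, Bm, C, D.
The most common triads (7) are shared with G major.

G major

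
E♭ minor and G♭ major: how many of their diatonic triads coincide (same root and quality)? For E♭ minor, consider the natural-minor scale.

Diatonic triads of E♭ minor (natural minor): E♭m (i), Fdim (ii°), G♭ (III), A♭m (iv), B♭m (v), C♭ (VI), D♭ (VII).
Diatonic triads of G♭ major: G♭ (I), A♭m (ii), B♭m (iii), C♭ (IV), D♭ (V), E♭m (vi), Fdim (vii°).
Matching root and quality in both lists: E♭m, Fdim, G♭, A♭m, B♭m, C♭, D♭.
That gives 7 common triads.

7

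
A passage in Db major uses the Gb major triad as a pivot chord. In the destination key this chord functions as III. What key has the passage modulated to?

Eb minor

The numeral III denotes a major triad on scale degree 3. With Gb on degree 3, the tonic of the new key is Eb.
Degree 3 carries a major triad in natural-minor keys, so the destination is Eb minor.
Check: the diatonic triads of Eb minor (natural minor) are Ebm (i), Fdim (ii°), Gb (III), Abm (iv), Bbm (v), Cb (VI), Db (VII) — Gb major is indeed III.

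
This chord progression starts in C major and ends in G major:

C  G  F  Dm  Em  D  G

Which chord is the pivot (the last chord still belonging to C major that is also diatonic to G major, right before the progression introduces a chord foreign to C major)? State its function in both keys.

Em — iii in C major, vi in G major

Chords diatonic to C major: C, Dm, Em, F, G, Am, Bdim.
Reading the progression, the first chord not in that set is D, so the modulation leaves C major there.
The chord immediately before D is Em, which is diatonic to both keys: iii in C major and vi in G major.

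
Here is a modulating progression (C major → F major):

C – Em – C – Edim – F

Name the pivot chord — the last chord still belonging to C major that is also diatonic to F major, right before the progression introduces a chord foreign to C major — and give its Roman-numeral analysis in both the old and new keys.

Chords diatonic to C major: C, Dm, Em, F, G, Am, Bdim.
Reading the progression, the first chord not in that set is Edim, so the modulation leaves C major there.
The chord immediately before Edim is C, which is diatonic to both keys: I in C major and V in F major.

C — I in C major, V in F major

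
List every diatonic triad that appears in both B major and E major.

Triads in B major: B (I), C♯m (ii), D♯m (iii), E (IV), F♯ (V), G♯m (vi), A♯dim (vii°).
Triads in E major: E (I), F♯m (ii), G♯m (iii), A (IV), B (V), C♯m (vi), D♯dim (vii°).
Shared triads with their functions: B (I in B major, V in E major); C♯m (ii in B major, vi in E major); E (IV in B major, I in E major); G♯m (vi in B major, iii in E major).

B, C♯m, E, G♯m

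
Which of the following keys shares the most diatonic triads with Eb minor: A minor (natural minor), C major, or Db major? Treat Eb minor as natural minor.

Triads of Eb minor (natural minor): Eb minor (i), F diminished (ii°), Gb major (III), Ab minor (iv), Bb minor (v), Cb major (VI), Db major (VII).
A minor (natural minor) shares 0: none.
C major shares 0: none.
Db major shares 4: Ebm, Gb, Bbm, Db.
The most common triads (4) are shared with Db major.

Db major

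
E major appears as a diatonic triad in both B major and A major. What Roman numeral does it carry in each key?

The scale of B major is B C♯ D♯ E F♯ G♯ A♯; E is degree 4, and the triad built there (E-G♯-B) is major, so it is IV.
The scale of A major is A B C♯ D E F♯ G♯; E is degree 5, and the triad built there (E-G♯-B) is major, so it is V.

IV in B major; V in A major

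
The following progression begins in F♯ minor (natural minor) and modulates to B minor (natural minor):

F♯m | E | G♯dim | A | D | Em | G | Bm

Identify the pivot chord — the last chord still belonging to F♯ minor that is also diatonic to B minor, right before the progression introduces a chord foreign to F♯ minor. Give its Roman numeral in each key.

Chords diatonic to F♯ minor: F♯m, G♯dim, A, Bm, C♯m, D, E.
Reading the progression, the first chord not in that set is Em, so the modulation leaves F♯ minor there.
The chord immediately before Em is D, which is diatonic to both keys: VI in F♯ minor and III in B minor.

D — VI in F♯ minor, III in B minor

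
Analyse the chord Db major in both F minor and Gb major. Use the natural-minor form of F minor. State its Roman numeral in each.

VI in F minor; V in Gb major

The scale of F minor (natural minor) is F G Ab Bb C Db Eb; Db is degree 6, and the triad built there (Db-F-Ab) is major, so it is VI.
The scale of Gb major is Gb Ab Bb Cb Db Eb F; Db is degree 5, and the triad built there (Db-F-Ab) is major, so it is V.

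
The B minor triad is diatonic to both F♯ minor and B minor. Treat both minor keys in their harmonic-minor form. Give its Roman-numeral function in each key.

The scale of F♯ minor (harmonic minor) is F♯ G♯ A B C♯ D E♯; B is degree 4, and the triad built there (B-D-F♯) is minor, so it is iv.
The scale of B minor (harmonic minor) is B C♯ D E F♯ G A♯; B is degree 1, and the triad built there (B-D-F♯) is minor, so it is i.

iv in F♯ minor; i in B minor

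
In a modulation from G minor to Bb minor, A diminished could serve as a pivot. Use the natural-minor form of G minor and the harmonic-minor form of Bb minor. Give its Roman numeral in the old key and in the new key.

The scale of G minor (natural minor) is G A Bb C D Eb F; A is degree 2, and the triad built there (A-C-Eb) is diminished, so it is ii°.
The scale of Bb minor (harmonic minor) is Bb C Db Eb F Gb A; A is degree 7, and the triad built there (A-C-Eb) is diminished, so it is vii°.

ii° in G minor; vii° in Bb minor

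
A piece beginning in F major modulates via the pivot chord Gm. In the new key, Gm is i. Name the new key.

The numeral i denotes a minor triad on scale degree 1. With G on degree 1, the tonic of the new key is G.
Degree 1 carries a minor triad in minor keys, so the destination is G minor.
Check: the diatonic triads of G minor (natural minor) are Gm (i), Adim (ii°), Bb (III), Cm (iv), Dm (v), Eb (VI), F (VII) — Gm is indeed i.

G minor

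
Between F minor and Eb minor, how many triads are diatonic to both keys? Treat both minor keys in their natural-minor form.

2

Diatonic triads of F minor (natural minor): Fm (i), Gdim (ii°), Ab (III), Bbm (iv), Cm (v), Db (VI), Eb (VII).
Diatonic triads of Eb minor (natural minor): Ebm (i), Fdim (ii°), Gb (III), Abm (iv), Bbm (v), Cb (VI), Db (VII).
Matching root and quality in both lists: Bbm, Db.
That gives 2 common triads.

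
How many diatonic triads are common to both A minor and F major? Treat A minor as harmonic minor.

Diatonic triads of A minor (harmonic minor): Am (i), Bdim (ii°), Caug (III+), Dm (iv), E (V), F (VI), G#dim (vii°).
Diatonic triads of F major: F (I), Gm (ii), Am (iii), Bb (IV), C (V), Dm (vi), Edim (vii°).
Matching root and quality in both lists: Am, Dm, F.
That gives 3 common triads.

3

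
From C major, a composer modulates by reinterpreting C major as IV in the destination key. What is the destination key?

G major

The numeral IV denotes a major triad on scale degree 4. With C on degree 4, the tonic of the new key is G.
Degree 4 carries a major triad in major keys, so the destination is G major.
Check: the diatonic triads of G major are G (I), Am (ii), Bm (iii), C (IV), D (V), Em (vi), F♯dim (vii°) — C major is indeed IV.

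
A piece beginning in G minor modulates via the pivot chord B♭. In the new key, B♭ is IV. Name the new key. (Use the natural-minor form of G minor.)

F major

The numeral IV denotes a major triad on scale degree 4. With B♭ on degree 4, the tonic of the new key is F.
Degree 4 carries a major triad in major keys, so the destination is F major.
Check: the diatonic triads of F major are F (I), Gm (ii), Am (iii), B♭ (IV), C (V), Dm (vi), Edim (vii°) — B♭ is indeed IV.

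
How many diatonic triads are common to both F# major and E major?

Diatonic triads of F# major: F# (I), G#m (ii), A#m (iii), B (IV), C# (V), D#m (vi), E#dim (vii°).
Diatonic triads of E major: E (I), F#m (ii), G#m (iii), A (IV), B (V), C#m (vi), D#dim (vii°).
Matching root and quality in both lists: G#m, B.
That gives 2 common triads.

2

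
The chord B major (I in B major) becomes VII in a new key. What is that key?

C♯ minor

The numeral VII denotes a major triad on scale degree 7. With B on degree 7, the tonic of the new key is C♯.
Degree 7 carries a major triad in natural-minor keys, so the destination is C♯ minor.
Check: the diatonic triads of C♯ minor (natural minor) are C♯m (i), D♯dim (ii°), E (III), F♯m (iv), G♯m (v), A (VI), B (VII) — B major is indeed VII.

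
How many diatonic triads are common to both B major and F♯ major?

Diatonic triads of B major: B (I), C♯m (ii), D♯m (iii), E (IV), F♯ (V), G♯m (vi), A♯dim (vii°).
Diatonic triads of F♯ major: F♯ (I), G♯m (ii), A♯m (iii), B (IV), C♯ (V), D♯m (vi), E♯dim (vii°).
Matching root and quality in both lists: B, D♯m, F♯, G♯m.
That gives 4 common triads.

4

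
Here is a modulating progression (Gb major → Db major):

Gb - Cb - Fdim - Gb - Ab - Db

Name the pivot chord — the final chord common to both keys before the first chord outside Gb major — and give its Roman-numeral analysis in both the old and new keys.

Gb — I in Gb major, IV in Db major

Chords diatonic to Gb major: Gb, Abm, Bbm, Cb, Db, Ebm, Fdim.
Reading the progression, the first chord not in that set is Ab, so the modulation leaves Gb major there.
The chord immediately before Ab is Gb, which is diatonic to both keys: I in Gb major and IV in Db major.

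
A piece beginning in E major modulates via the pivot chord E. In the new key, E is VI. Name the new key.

The numeral VI denotes a major triad on scale degree 6. With E on degree 6, the tonic of the new key is G♯.
Degree 6 carries a major triad in minor keys, so the destination is G♯ minor.
Check: the diatonic triads of G♯ minor (natural minor) are G♯m (i), A♯dim (ii°), B (III), C♯m (iv), D♯m (v), E (VI), F♯ (VII) — E is indeed VI.

G♯ minor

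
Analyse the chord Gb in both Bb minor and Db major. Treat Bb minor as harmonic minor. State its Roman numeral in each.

The scale of Bb minor (harmonic minor) is Bb C Db Eb F Gb A; Gb is degree 6, and the triad built there (Gb-Bb-Db) is major, so it is VI.
The scale of Db major is Db Eb F Gb Ab Bb C; Gb is degree 4, and the triad built there (Gb-Bb-Db) is major, so it is IV.

VI in Bb minor; IV in Db major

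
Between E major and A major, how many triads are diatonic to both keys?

4

Diatonic triads of E major: E major (I), F♯ minor (ii), G♯ minor (iii), A major (IV), B major (V), C♯ minor (vi), D♯ diminished (vii°).
Diatonic triads of A major: A major (I), B minor (ii), C♯ minor (iii), D major (IV), E major (V), F♯ minor (vi), G♯ diminished (vii°).
Matching root and quality in both lists: E major, F♯ minor, A major, C♯ minor.
That gives 4 common triads.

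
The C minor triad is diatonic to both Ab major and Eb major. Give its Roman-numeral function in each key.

iii in Ab major; vi in Eb major

The scale of Ab major is Ab Bb C Db Eb F G; C is degree 3, and the triad built there (C-Eb-G) is minor, so it is iii.
The scale of Eb major is Eb F G Ab Bb C D; C is degree 6, and the triad built there (C-Eb-G) is minor, so it is vi.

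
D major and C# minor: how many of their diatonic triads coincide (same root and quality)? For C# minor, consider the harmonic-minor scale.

2

Diatonic triads of D major: D (I), Em (ii), F#m (iii), G (IV), A (V), Bm (vi), C#dim (vii°).
Diatonic triads of C# minor (harmonic minor): C#m (i), D#dim (ii°), Eaug (III+), F#m (iv), G# (V), A (VI), B#dim (vii°).
Matching root and quality in both lists: F#m, A.
That gives 2 common triads.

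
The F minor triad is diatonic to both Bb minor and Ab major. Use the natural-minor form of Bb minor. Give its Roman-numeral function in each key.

v in Bb minor; vi in Ab major

The scale of Bb minor (natural minor) is Bb C Db Eb F Gb Ab; F is degree 5, and the triad built there (F-Ab-C) is minor, so it is v.
The scale of Ab major is Ab Bb C Db Eb F G; F is degree 6, and the triad built there (F-Ab-C) is minor, so it is vi.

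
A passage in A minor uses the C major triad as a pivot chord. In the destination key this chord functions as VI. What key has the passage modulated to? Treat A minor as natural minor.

E minor

The numeral VI denotes a major triad on scale degree 6. With C on degree 6, the tonic of the new key is E.
Degree 6 carries a major triad in minor keys, so the destination is E minor.
Check: the diatonic triads of E minor (natural minor) are Em (i), F#dim (ii°), G (III), Am (iv), Bm (v), C (VI), D (VII) — C major is indeed VI.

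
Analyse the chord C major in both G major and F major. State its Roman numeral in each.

IV in G major; V in F major

The scale of G major is G A B C D E F#; C is degree 4, and the triad built there (C-E-G) is major, so it is IV.
The scale of F major is F G A Bb C D E; C is degree 5, and the triad built there (C-E-G) is major, so it is V.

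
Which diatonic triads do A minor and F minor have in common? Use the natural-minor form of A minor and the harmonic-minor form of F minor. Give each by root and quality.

C

Triads in A minor (natural minor): A minor (i), B diminished (ii°), C major (III), D minor (iv), E minor (v), F major (VI), G major (VII).
Triads in F minor (harmonic minor): F minor (i), G diminished (ii°), A♭ augmented (III+), B♭ minor (iv), C major (V), D♭ major (VI), E diminished (vii°).
Shared triads with their functions: C major (III in A minor, V in F minor).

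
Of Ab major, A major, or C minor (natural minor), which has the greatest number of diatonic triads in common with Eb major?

C minor

Triads of Eb major: Eb major (I), F minor (ii), G minor (iii), Ab major (IV), Bb major (V), C minor (vi), D diminished (vii°).
Ab major shares 4: Eb, Fm, Ab, Cm.
A major shares 0: none.
C minor (natural minor) shares 7: Eb, Fm, Gm, Ab, Bb, Cm, Ddim.
The most common triads (7) are shared with C minor.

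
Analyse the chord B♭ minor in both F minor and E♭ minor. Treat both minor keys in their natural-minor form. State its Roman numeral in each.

iv in F minor; v in E♭ minor

The scale of F minor (natural minor) is F G A♭ B♭ C D♭ E♭; B♭ is degree 4, and the triad built there (B♭-D♭-F) is minor, so it is iv.
The scale of E♭ minor (natural minor) is E♭ F G♭ A♭ B♭ C♭ D♭; B♭ is degree 5, and the triad built there (B♭-D♭-F) is minor, so it is v.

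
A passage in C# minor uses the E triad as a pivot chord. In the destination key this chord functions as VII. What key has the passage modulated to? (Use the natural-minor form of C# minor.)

The numeral VII denotes a major triad on scale degree 7. With E on degree 7, the tonic of the new key is F#.
Degree 7 carries a major triad in natural-minor keys, so the destination is F# minor.
Check: the diatonic triads of F# minor (natural minor) are F#m (i), G#dim (ii°), A (III), Bm (iv), C#m (v), D (VI), E (VII) — E is indeed VII.

F# minor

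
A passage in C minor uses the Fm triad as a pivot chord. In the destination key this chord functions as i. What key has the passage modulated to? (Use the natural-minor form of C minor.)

The numeral i denotes a minor triad on scale degree 1. With F on degree 1, the tonic of the new key is F.
Degree 1 carries a minor triad in minor keys, so the destination is F minor.
Check: the diatonic triads of F minor (natural minor) are Fm (i), Gdim (ii°), A♭ (III), B♭m (iv), Cm (v), D♭ (VI), E♭ (VII) — Fm is indeed i.

F minor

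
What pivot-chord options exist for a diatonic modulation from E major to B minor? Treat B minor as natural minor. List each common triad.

Triads in E major: E (I), F#m (ii), G#m (iii), A (IV), B (V), C#m (vi), D#dim (vii°).
Triads in B minor (natural minor): Bm (i), C#dim (ii°), D (III), Em (iv), F#m (v), G (VI), A (VII).
Shared triads with their functions: F#m (ii in E major, v in B minor); A (IV in E major, VII in B minor).

F#m, A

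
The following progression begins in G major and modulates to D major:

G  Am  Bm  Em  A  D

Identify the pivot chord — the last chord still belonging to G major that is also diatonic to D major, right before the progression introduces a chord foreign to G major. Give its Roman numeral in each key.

Em — vi in G major, ii in D major

Chords diatonic to G major: G, Am, Bm, C, D, Em, F#dim.
Reading the progression, the first chord not in that set is A, so the modulation leaves G major there.
The chord immediately before A is Em, which is diatonic to both keys: vi in G major and ii in D major.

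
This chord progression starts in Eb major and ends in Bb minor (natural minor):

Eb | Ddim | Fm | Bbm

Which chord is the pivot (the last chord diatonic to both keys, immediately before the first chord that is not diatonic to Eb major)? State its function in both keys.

Fm — ii in Eb major, v in Bb minor

Chords diatonic to Eb major: Eb, Fm, Gm, Ab, Bb, Cm, Ddim.
Reading the progression, the first chord not in that set is Bbm, so the modulation leaves Eb major there.
The chord immediately before Bbm is Fm, which is diatonic to both keys: ii in Eb major and v in Bb minor.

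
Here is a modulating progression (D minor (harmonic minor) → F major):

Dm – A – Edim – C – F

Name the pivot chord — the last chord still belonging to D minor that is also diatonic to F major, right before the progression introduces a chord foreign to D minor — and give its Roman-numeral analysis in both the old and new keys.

Edim — ii° in D minor, vii° in F major

Chords diatonic to D minor: Dm, Edim, Faug, Gm, A, Bb, C#dim.
Reading the progression, the first chord not in that set is C, so the modulation leaves D minor there.
The chord immediately before C is Edim, which is diatonic to both keys: ii° in D minor and vii° in F major.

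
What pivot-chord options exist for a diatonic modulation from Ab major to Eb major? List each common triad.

Ab, Cm, Eb, Fm

Triads in Ab major: Ab (I), Bbm (ii), Cm (iii), Db (IV), Eb (V), Fm (vi), Gdim (vii°).
Triads in Eb major: Eb (I), Fm (ii), Gm (iii), Ab (IV), Bb (V), Cm (vi), Ddim (vii°).
Shared triads with their functions: Ab (I in Ab major, IV in Eb major); Cm (iii in Ab major, vi in Eb major); Eb (V in Ab major, I in Eb major); Fm (vi in Ab major, ii in Eb major).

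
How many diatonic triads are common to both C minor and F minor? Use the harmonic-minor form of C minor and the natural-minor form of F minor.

3

Diatonic triads of C minor (harmonic minor): Cm (i), Ddim (ii°), Ebaug (III+), Fm (iv), G (V), Ab (VI), Bdim (vii°).
Diatonic triads of F minor (natural minor): Fm (i), Gdim (ii°), Ab (III), Bbm (iv), Cm (v), Db (VI), Eb (VII).
Matching root and quality in both lists: Cm, Fm, Ab.
That gives 3 common triads.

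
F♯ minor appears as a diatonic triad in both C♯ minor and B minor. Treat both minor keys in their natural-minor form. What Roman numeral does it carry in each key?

The scale of C♯ minor (natural minor) is C♯ D♯ E F♯ G♯ A B; F♯ is degree 4, and the triad built there (F♯-A-C♯) is minor, so it is iv.
The scale of B minor (natural minor) is B C♯ D E F♯ G A; F♯ is degree 5, and the triad built there (F♯-A-C♯) is minor, so it is v.

iv in C♯ minor; v in B minor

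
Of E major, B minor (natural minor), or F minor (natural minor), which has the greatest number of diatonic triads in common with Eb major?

Triads of Eb major: Eb (I), Fm (ii), Gm (iii), Ab (IV), Bb (V), Cm (vi), Ddim (vii°).
E major shares 0: none.
B minor (natural minor) shares 0: none.
F minor (natural minor) shares 4: Eb, Fm, Ab, Cm.
The most common triads (4) are shared with F minor.

F minor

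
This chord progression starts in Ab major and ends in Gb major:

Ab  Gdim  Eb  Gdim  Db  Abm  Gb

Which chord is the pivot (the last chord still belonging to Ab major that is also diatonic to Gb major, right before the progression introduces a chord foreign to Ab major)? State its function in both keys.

Db — IV in Ab major, V in Gb major

Chords diatonic to Ab major: Ab, Bbm, Cm, Db, Eb, Fm, Gdim.
Reading the progression, the first chord not in that set is Abm, so the modulation leaves Ab major there.
The chord immediately before Abm is Db, which is diatonic to both keys: IV in Ab major and V in Gb major.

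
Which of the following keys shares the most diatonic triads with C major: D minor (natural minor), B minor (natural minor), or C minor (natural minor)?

Triads of C major: C (I), Dm (ii), Em (iii), F (IV), G (V), Am (vi), Bdim (vii°).
D minor (natural minor) shares 4: C, Dm, F, Am.
B minor (natural minor) shares 2: Em, G.
C minor (natural minor) shares 0: none.
The most common triads (4) are shared with D minor.

D minor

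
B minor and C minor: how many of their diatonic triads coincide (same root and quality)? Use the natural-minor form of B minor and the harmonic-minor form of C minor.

Diatonic triads of B minor (natural minor): Bm (i), C#dim (ii°), D (III), Em (iv), F#m (v), G (VI), A (VII).
Diatonic triads of C minor (harmonic minor): Cm (i), Ddim (ii°), Ebaug (III+), Fm (iv), G (V), Ab (VI), Bdim (vii°).
Matching root and quality in both lists: G.
That gives 1 common triad.

1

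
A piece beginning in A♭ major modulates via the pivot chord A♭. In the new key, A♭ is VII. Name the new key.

The numeral VII denotes a major triad on scale degree 7. With A♭ on degree 7, the tonic of the new key is B♭.
Degree 7 carries a major triad in natural-minor keys, so the destination is B♭ minor.
Check: the diatonic triads of B♭ minor (natural minor) are B♭m (i), Cdim (ii°), D♭ (III), E♭m (iv), Fm (v), G♭ (VI), A♭ (VII) — A♭ is indeed VII.

B♭ minor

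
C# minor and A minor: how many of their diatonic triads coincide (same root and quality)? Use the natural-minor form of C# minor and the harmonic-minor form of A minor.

1

Diatonic triads of C# minor (natural minor): C# minor (i), D# diminished (ii°), E major (III), F# minor (iv), G# minor (v), A major (VI), B major (VII).
Diatonic triads of A minor (harmonic minor): A minor (i), B diminished (ii°), C augmented (III+), D minor (iv), E major (V), F major (VI), G# diminished (vii°).
Matching root and quality in both lists: E major.
That gives 1 common triad.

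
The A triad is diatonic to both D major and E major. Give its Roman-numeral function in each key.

V in D major; IV in E major

The scale of D major is D E F# G A B C#; A is degree 5, and the triad built there (A-C#-E) is major, so it is V.
The scale of E major is E F# G# A B C# D#; A is degree 4, and the triad built there (A-C#-E) is major, so it is IV.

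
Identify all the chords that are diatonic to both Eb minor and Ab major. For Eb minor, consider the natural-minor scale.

Triads in Eb minor (natural minor): Eb minor (i), F diminished (ii°), Gb major (III), Ab minor (iv), Bb minor (v), Cb major (VI), Db major (VII).
Triads in Ab major: Ab major (I), Bb minor (ii), C minor (iii), Db major (IV), Eb major (V), F minor (vi), G diminished (vii°).
Shared triads with their functions: Bb minor (v in Eb minor, ii in Ab major); Db major (VII in Eb minor, IV in Ab major).

Bbm, Db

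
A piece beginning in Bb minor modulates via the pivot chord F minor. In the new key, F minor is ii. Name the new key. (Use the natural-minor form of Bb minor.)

Eb major

The numeral ii denotes a minor triad on scale degree 2. With F on degree 2, the tonic of the new key is Eb.
Degree 2 carries a minor triad in major keys, so the destination is Eb major.
Check: the diatonic triads of Eb major are Eb (I), Fm (ii), Gm (iii), Ab (IV), Bb (V), Cm (vi), Ddim (vii°) — F minor is indeed ii.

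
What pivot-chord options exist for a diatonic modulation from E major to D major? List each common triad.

Triads in E major: E (I), F♯m (ii), G♯m (iii), A (IV), B (V), C♯m (vi), D♯dim (vii°).
Triads in D major: D (I), Em (ii), F♯m (iii), G (IV), A (V), Bm (vi), C♯dim (vii°).
Shared triads with their functions: F♯m (ii in E major, iii in D major); A (IV in E major, V in D major).

F♯m, A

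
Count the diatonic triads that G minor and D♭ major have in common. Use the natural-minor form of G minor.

0

Diatonic triads of G minor (natural minor): G minor (i), A diminished (ii°), B♭ major (III), C minor (iv), D minor (v), E♭ major (VI), F major (VII).
Diatonic triads of D♭ major: D♭ major (I), E♭ minor (ii), F minor (iii), G♭ major (IV), A♭ major (V), B♭ minor (vi), C diminished (vii°).
No triad has the same root and quality in both keys.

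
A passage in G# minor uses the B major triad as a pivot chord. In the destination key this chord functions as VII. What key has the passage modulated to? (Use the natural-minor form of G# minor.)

The numeral VII denotes a major triad on scale degree 7. With B on degree 7, the tonic of the new key is C#.
Degree 7 carries a major triad in natural-minor keys, so the destination is C# minor.
Check: the diatonic triads of C# minor (natural minor) are C#m (i), D#dim (ii°), E (III), F#m (iv), G#m (v), A (VI), B (VII) — B major is indeed VII.

C# minor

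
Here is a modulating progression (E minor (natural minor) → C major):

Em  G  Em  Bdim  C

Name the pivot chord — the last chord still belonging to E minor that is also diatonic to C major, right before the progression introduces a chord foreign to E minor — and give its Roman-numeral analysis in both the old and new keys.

Chords diatonic to E minor: Em, F#dim, G, Am, Bm, C, D.
Reading the progression, the first chord not in that set is Bdim, so the modulation leaves E minor there.
The chord immediately before Bdim is Em, which is diatonic to both keys: i in E minor and iii in C major.

Em — i in E minor, iii in C major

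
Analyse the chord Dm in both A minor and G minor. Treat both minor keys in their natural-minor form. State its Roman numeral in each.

iv in A minor; v in G minor

The scale of A minor (natural minor) is A B C D E F G; D is degree 4, and the triad built there (D-F-A) is minor, so it is iv.
The scale of G minor (natural minor) is G A B♭ C D E♭ F; D is degree 5, and the triad built there (D-F-A) is minor, so it is v.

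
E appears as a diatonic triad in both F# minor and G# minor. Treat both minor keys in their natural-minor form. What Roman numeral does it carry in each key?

VII in F# minor; VI in G# minor

The scale of F# minor (natural minor) is F# G# A B C# D E; E is degree 7, and the triad built there (E-G#-B) is major, so it is VII.
The scale of G# minor (natural minor) is G# A# B C# D# E F#; E is degree 6, and the triad built there (E-G#-B) is major, so it is VI.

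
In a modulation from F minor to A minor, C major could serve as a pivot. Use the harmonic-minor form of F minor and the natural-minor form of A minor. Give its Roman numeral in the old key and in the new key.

V in F minor; III in A minor

The scale of F minor (harmonic minor) is F G Ab Bb C Db E; C is degree 5, and the triad built there (C-E-G) is major, so it is V.
The scale of A minor (natural minor) is A B C D E F G; C is degree 3, and the triad built there (C-E-G) is major, so it is III.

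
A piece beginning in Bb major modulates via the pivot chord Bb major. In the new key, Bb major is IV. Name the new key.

F major

The numeral IV denotes a major triad on scale degree 4. With Bb on degree 4, the tonic of the new key is F.
Degree 4 carries a major triad in major keys, so the destination is F major.
Check: the diatonic triads of F major are F (I), Gm (ii), Am (iii), Bb (IV), C (V), Dm (vi), Edim (vii°) — Bb major is indeed IV.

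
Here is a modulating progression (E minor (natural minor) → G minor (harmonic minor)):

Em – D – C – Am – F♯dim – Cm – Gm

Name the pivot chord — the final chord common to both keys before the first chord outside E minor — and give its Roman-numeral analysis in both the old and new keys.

Chords diatonic to E minor: Em, F♯dim, G, Am, Bm, C, D.
Reading the progression, the first chord not in that set is Cm, so the modulation leaves E minor there.
The chord immediately before Cm is F♯dim, which is diatonic to both keys: ii° in E minor and vii° in G minor.

F♯dim — ii° in E minor, vii° in G minor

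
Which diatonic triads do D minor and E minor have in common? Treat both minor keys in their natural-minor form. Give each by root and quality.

Am, C

Triads in D minor (natural minor): Dm (i), Edim (ii°), F (III), Gm (iv), Am (v), Bb (VI), C (VII).
Triads in E minor (natural minor): Em (i), F#dim (ii°), G (III), Am (iv), Bm (v), C (VI), D (VII).
Shared triads with their functions: Am (v in D minor, iv in E minor); C (VII in D minor, VI in E minor).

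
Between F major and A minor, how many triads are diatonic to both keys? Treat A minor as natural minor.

Diatonic triads of F major: F (I), Gm (ii), Am (iii), Bb (IV), C (V), Dm (vi), Edim (vii°).
Diatonic triads of A minor (natural minor): Am (i), Bdim (ii°), C (III), Dm (iv), Em (v), F (VI), G (VII).
Matching root and quality in both lists: F, Am, C, Dm.
That gives 4 common triads.

4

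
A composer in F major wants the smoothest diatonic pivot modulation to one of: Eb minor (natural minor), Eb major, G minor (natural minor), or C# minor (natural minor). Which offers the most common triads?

Triads of F major: F (I), Gm (ii), Am (iii), Bb (IV), C (V), Dm (vi), Edim (vii°).
Eb minor (natural minor) shares 0: none.
Eb major shares 2: Gm, Bb.
G minor (natural minor) shares 4: F, Gm, Bb, Dm.
C# minor (natural minor) shares 0: none.
The most common triads (4) are shared with G minor.

G minor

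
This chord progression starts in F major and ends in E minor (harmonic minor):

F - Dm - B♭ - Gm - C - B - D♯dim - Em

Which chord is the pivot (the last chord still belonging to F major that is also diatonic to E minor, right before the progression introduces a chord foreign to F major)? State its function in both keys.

C — V in F major, VI in E minor

Chords diatonic to F major: F, Gm, Am, B♭, C, Dm, Edim.
Reading the progression, the first chord not in that set is B, so the modulation leaves F major there.
The chord immediately before B is C, which is diatonic to both keys: V in F major and VI in E minor.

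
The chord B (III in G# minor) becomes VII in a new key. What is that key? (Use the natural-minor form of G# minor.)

The numeral VII denotes a major triad on scale degree 7. With B on degree 7, the tonic of the new key is C#.
Degree 7 carries a major triad in natural-minor keys, so the destination is C# minor.
Check: the diatonic triads of C# minor (natural minor) are C#m (i), D#dim (ii°), E (III), F#m (iv), G#m (v), A (VI), B (VII) — B is indeed VII.

C# minor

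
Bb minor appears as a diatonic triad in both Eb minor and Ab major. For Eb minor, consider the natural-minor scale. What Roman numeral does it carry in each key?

The scale of Eb minor (natural minor) is Eb F Gb Ab Bb Cb Db; Bb is degree 5, and the triad built there (Bb-Db-F) is minor, so it is v.
The scale of Ab major is Ab Bb C Db Eb F G; Bb is degree 2, and the triad built there (Bb-Db-F) is minor, so it is ii.

v in Eb minor; ii in Ab major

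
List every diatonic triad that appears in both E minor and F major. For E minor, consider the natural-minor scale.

Triads in E minor (natural minor): E minor (i), F# diminished (ii°), G major (III), A minor (iv), B minor (v), C major (VI), D major (VII).
Triads in F major: F major (I), G minor (ii), A minor (iii), Bb major (IV), C major (V), D minor (vi), E diminished (vii°).
Shared triads with their functions: A minor (iv in E minor, iii in F major); C major (VI in E minor, V in F major).

Am, C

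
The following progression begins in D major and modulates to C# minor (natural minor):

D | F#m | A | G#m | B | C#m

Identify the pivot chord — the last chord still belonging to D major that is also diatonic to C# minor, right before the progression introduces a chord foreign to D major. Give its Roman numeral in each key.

Chords diatonic to D major: D, Em, F#m, G, A, Bm, C#dim.
Reading the progression, the first chord not in that set is G#m, so the modulation leaves D major there.
The chord immediately before G#m is A, which is diatonic to both keys: V in D major and VI in C# minor.

A — V in D major, VI in C# minor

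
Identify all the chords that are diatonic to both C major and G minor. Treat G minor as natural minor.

Triads in C major: C major (I), D minor (ii), E minor (iii), F major (IV), G major (V), A minor (vi), B diminished (vii°).
Triads in G minor (natural minor): G minor (i), A diminished (ii°), Bb major (III), C minor (iv), D minor (v), Eb major (VI), F major (VII).
Shared triads with their functions: D minor (ii in C major, v in G minor); F major (IV in C major, VII in G minor).

Dm, F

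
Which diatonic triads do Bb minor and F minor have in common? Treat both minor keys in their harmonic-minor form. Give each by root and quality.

Bbm

Triads in Bb minor (harmonic minor): Bbm (i), Cdim (ii°), Dbaug (III+), Ebm (iv), F (V), Gb (VI), Adim (vii°).
Triads in F minor (harmonic minor): Fm (i), Gdim (ii°), Abaug (III+), Bbm (iv), C (V), Db (VI), Edim (vii°).
Shared triads with their functions: Bbm (i in Bb minor, iv in F minor).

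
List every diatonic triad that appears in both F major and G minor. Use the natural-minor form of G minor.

Triads in F major: F major (I), G minor (ii), A minor (iii), Bb major (IV), C major (V), D minor (vi), E diminished (vii°).
Triads in G minor (natural minor): G minor (i), A diminished (ii°), Bb major (III), C minor (iv), D minor (v), Eb major (VI), F major (VII).
Shared triads with their functions: F major (I in F major, VII in G minor); G minor (ii in F major, i in G minor); Bb major (IV in F major, III in G minor); D minor (vi in F major, v in G minor).

F, Gm, Bb, Dm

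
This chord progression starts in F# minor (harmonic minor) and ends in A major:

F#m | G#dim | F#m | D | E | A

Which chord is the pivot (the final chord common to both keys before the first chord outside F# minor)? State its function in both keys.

Chords diatonic to F# minor: F#m, G#dim, Aaug, Bm, C#, D, E#dim.
Reading the progression, the first chord not in that set is E, so the modulation leaves F# minor there.
The chord immediately before E is D, which is diatonic to both keys: VI in F# minor and IV in A major.

D — VI in F# minor, IV in A major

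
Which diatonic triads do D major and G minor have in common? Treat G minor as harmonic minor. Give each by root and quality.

Triads in D major: D major (I), E minor (ii), F♯ minor (iii), G major (IV), A major (V), B minor (vi), C♯ diminished (vii°).
Triads in G minor (harmonic minor): G minor (i), A diminished (ii°), B♭ augmented (III+), C minor (iv), D major (V), E♭ major (VI), F♯ diminished (vii°).
Shared triads with their functions: D major (I in D major, V in G minor).

D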